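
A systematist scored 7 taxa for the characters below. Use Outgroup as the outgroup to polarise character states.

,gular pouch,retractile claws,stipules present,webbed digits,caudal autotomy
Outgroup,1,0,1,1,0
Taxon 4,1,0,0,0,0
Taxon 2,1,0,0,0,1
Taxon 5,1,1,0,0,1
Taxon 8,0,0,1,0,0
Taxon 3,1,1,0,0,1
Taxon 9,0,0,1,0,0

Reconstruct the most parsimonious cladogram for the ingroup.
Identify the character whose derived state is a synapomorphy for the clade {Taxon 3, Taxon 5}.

retractile claws

Character polarity is set by the outgroup: the derived state is whichever differs from the outgroup's state, so for gular pouch, stipules present, webbed digits the derived state is '0', and for the remaining characters it is '1'.
gular pouch: derived state '0' in Taxon 8 and Taxon 9 only — synapomorphy for {Taxon 8, Taxon 9}.
retractile claws (derived state '1') is shared by Taxon 3 and Taxon 5 — a synapomorphy uniting that clade.
stipules present: derived state '0' in Taxon 2, Taxon 3, Taxon 4, and Taxon 5 only — synapomorphy for {Taxon 2, Taxon 3, Taxon 4, Taxon 5}.
All ingroup taxa share the derived state '0' for webbed digits; it defines the ingroup but does not resolve relationships within it.
Only Taxon 2, Taxon 3, and Taxon 5 show the derived state '1' for caudal autotomy, supporting them as a clade.
Most parsimonious ingroup topology: ((Taxon 4,(Taxon 2,(Taxon 5,Taxon 3))),(Taxon 8,Taxon 9)).
The clade {Taxon 3, Taxon 5} is supported by retractile claws: its derived state '1' occurs in exactly those taxa and in no other taxon (including the outgroup).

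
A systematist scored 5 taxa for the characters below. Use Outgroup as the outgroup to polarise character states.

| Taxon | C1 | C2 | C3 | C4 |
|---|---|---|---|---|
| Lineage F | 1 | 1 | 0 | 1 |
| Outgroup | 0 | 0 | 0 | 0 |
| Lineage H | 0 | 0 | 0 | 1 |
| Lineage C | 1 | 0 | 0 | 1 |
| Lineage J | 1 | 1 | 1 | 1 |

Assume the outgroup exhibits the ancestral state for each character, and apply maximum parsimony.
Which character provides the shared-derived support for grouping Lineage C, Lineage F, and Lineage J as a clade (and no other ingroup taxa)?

The outgroup has state '0' for every character, so '1' is the derived state throughout.
C1: derived state '1' in Lineage C, Lineage F, and Lineage J only — synapomorphy for {Lineage C, Lineage F, Lineage J}.
C2: derived state '1' in Lineage F and Lineage J only — synapomorphy for {Lineage F, Lineage J}.
C3 (derived state '1') is unique to Lineage J (autapomorphy; uninformative for grouping).
C4 (derived state '1') is shared by all ingroup taxa — unites the whole ingroup.
Most parsimonious ingroup topology: (((Lineage J,Lineage F),Lineage C),Lineage H).
The clade {Lineage C, Lineage F, Lineage J} is supported by C1: its derived state '1' occurs in exactly those taxa and in no other taxon (including the outgroup).

C1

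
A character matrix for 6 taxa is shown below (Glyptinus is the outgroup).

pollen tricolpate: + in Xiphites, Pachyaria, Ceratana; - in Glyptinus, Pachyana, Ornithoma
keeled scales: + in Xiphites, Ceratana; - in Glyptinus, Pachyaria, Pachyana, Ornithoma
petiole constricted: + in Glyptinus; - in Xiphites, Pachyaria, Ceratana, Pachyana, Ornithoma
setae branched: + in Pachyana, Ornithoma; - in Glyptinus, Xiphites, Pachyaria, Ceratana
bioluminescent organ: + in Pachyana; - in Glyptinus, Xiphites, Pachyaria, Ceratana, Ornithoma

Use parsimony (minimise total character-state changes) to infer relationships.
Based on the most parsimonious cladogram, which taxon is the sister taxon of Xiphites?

Ceratana

Character polarity is set by the outgroup: the derived state is whichever differs from the outgroup's state, so for petiole constricted the derived state is '-', and for the remaining characters it is '+'.
Only Ceratana, Pachyaria, and Xiphites show the derived state '+' for pollen tricolpate, supporting them as a clade.
keeled scales (derived state '+') is shared by Ceratana and Xiphites — a synapomorphy uniting that clade.
All ingroup taxa share the derived state '-' for petiole constricted; it defines the ingroup but does not resolve relationships within it.
Only Ornithoma and Pachyana show the derived state '+' for setae branched, supporting them as a clade.
bioluminescent organ (derived state '+') is unique to Pachyana (autapomorphy; uninformative for grouping).
Most parsimonious ingroup topology: (((Xiphites,Ceratana),Pachyaria),(Pachyana,Ornithoma)).
Xiphites and Ceratana form a cherry on this tree, so they are sister taxa.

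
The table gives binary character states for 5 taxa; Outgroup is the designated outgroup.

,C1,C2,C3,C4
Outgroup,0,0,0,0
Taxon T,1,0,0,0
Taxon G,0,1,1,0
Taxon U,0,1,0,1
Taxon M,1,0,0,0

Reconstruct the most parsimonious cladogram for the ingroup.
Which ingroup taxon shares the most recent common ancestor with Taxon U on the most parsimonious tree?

The outgroup has state '0' for every character, so '1' is the derived state throughout.
C1 (derived state '1') is shared by Taxon M and Taxon T — a synapomorphy uniting that clade.
C2 (derived state '1') is shared by Taxon G and Taxon U — a synapomorphy uniting that clade.
C3: derived state '1' in Taxon G only — an autapomorphy, so it tells us nothing about relationships among taxa.
C4 (derived state '1') is unique to Taxon U (autapomorphy; uninformative for grouping).
Most parsimonious ingroup topology: ((Taxon T,Taxon M),(Taxon G,Taxon U)).
Taxon U and Taxon G form a cherry on this tree, so they are sister taxa.

Taxon G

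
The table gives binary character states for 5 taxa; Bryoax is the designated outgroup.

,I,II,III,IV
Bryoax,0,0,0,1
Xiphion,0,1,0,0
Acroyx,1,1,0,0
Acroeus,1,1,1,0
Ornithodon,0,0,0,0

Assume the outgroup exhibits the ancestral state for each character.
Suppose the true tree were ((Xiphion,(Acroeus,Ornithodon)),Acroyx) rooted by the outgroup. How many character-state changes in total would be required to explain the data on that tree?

Map each character onto ((Xiphion,(Acroeus,Ornithodon)),Acroyx) (rooted by Bryoax) and count the minimum state changes it requires (Fitch parsimony):
I: 2; II: 2; III: 1; IV: 1.
Total tree length = 6.

6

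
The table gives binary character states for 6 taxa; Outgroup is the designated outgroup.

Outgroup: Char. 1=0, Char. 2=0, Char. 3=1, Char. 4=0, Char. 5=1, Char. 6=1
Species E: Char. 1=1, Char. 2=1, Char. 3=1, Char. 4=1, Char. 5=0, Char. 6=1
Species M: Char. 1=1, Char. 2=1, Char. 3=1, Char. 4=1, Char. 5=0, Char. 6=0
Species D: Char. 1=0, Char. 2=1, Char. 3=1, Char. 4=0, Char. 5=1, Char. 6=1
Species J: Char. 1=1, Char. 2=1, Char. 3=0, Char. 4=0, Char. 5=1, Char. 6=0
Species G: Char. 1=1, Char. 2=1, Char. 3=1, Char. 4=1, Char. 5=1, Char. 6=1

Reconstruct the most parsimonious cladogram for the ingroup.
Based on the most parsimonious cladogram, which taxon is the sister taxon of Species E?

Character polarity is set by the outgroup: the derived state is whichever differs from the outgroup's state, so for Char. 3, Char. 5, Char. 6 the derived state is '0', and for the remaining characters it is '1'.
Only Species E, Species G, Species J, and Species M show the derived state '1' for Char. 1, supporting them as a clade.
All ingroup taxa share the derived state '1' for Char. 2; it defines the ingroup but does not resolve relationships within it.
Char. 3 (derived state '0') is unique to Species J (autapomorphy; uninformative for grouping).
Only Species E, Species G, and Species M show the derived state '1' for Char. 4, supporting them as a clade.
Char. 5: derived state '0' in Species E and Species M only — synapomorphy for {Species E, Species M}.
Char. 6 groups Species J and Species M, which is incompatible with the clades supported by the remaining characters; treating it as convergent (homoplasy) costs fewer steps than any alternative tree.
Most parsimonious ingroup topology: ((((Species E,Species M),Species G),Species J),Species D).
Species E and Species M form a cherry on this tree, so they are sister taxa.

Species M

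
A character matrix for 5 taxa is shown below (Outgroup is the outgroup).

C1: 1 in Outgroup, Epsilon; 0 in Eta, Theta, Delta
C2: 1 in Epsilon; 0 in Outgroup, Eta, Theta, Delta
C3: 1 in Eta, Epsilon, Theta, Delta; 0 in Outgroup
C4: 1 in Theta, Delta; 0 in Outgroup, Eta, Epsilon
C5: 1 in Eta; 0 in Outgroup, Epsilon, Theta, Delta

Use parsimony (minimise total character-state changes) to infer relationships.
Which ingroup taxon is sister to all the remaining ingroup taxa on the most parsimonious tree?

Character polarity is set by the outgroup: the derived state is whichever differs from the outgroup's state, so for C1 the derived state is '0', and for the remaining characters it is '1'.
C1: derived state '0' in Delta, Eta, and Theta only — synapomorphy for {Delta, Eta, Theta}.
C2: derived state '1' in Epsilon only — an autapomorphy, so it tells us nothing about relationships among taxa.
All ingroup taxa share the derived state '1' for C3; it defines the ingroup but does not resolve relationships within it.
C4 (derived state '1') is shared by Delta and Theta — a synapomorphy uniting that clade.
C5 (derived state '1') is unique to Eta (autapomorphy; uninformative for grouping).
Most parsimonious ingroup topology: ((Eta,(Theta,Delta)),Epsilon).
Epsilon is sister to the clade containing all other ingroup taxa, so it is the earliest-diverging (most basal) ingroup lineage.

Epsilon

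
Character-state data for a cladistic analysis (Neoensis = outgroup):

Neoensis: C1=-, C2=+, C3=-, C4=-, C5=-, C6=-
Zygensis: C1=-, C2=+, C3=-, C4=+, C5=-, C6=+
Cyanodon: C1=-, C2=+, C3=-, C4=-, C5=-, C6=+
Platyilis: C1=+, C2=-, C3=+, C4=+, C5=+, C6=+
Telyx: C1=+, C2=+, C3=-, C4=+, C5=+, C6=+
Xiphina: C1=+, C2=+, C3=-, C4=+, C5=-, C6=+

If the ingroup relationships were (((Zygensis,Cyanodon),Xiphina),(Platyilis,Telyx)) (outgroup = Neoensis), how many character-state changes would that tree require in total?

8

Map each character onto (((Zygensis,Cyanodon),Xiphina),(Platyilis,Telyx)) (rooted by Neoensis) and count the minimum state changes it requires (Fitch parsimony):
C1: 2; C2: 1; C3: 1; C4: 2; C5: 1; C6: 1.
Total tree length = 8.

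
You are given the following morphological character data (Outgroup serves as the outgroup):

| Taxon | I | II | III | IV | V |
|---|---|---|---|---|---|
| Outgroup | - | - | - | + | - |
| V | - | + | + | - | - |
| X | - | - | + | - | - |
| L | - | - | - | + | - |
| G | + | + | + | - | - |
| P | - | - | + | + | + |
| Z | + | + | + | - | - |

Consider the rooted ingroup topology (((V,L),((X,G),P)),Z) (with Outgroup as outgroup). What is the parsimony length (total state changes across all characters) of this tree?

11

Map each character onto (((V,L),((X,G),P)),Z) (rooted by Outgroup) and count the minimum state changes it requires (Fitch parsimony):
I: 2; II: 3; III: 2; IV: 3; V: 1.
Total tree length = 11.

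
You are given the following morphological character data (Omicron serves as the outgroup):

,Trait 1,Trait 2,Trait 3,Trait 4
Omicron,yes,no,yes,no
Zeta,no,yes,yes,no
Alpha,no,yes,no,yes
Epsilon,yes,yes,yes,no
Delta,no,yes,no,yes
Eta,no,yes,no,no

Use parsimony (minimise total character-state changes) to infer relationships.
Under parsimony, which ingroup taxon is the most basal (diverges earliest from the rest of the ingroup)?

Character polarity is set by the outgroup: the derived state is whichever differs from the outgroup's state, so for Trait 1, Trait 3 the derived state is 'no', and for the remaining characters it is 'yes'.
Only Alpha, Delta, Eta, and Zeta show the derived state 'no' for Trait 1, supporting them as a clade.
Trait 2 (derived state 'yes') is shared by all ingroup taxa — unites the whole ingroup.
Trait 3: derived state 'no' in Alpha, Delta, and Eta only — synapomorphy for {Alpha, Delta, Eta}.
Only Alpha and Delta show the derived state 'yes' for Trait 4, supporting them as a clade.
Most parsimonious ingroup topology: ((Zeta,((Alpha,Delta),Eta)),Epsilon).
Epsilon is sister to the clade containing all other ingroup taxa, so it is the earliest-diverging (most basal) ingroup lineage.

Epsilon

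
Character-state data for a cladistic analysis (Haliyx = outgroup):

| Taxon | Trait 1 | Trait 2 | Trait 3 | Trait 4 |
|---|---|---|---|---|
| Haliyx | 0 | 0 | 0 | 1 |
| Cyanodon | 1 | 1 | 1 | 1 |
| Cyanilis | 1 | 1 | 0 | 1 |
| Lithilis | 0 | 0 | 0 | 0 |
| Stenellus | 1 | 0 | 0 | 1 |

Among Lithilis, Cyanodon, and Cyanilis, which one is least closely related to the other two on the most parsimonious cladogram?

Lithilis

Character polarity is set by the outgroup: the derived state is whichever differs from the outgroup's state, so for Trait 4 the derived state is '0', and for the remaining characters it is '1'.
Trait 1 (derived state '1') is shared by Cyanilis, Cyanodon, and Stenellus — a synapomorphy uniting that clade.
Only Cyanilis and Cyanodon show the derived state '1' for Trait 2, supporting them as a clade.
Trait 3 (derived state '1') is unique to Cyanodon (autapomorphy; uninformative for grouping).
Trait 4 (derived state '0') is unique to Lithilis (autapomorphy; uninformative for grouping).
Most parsimonious ingroup topology: (((Cyanodon,Cyanilis),Stenellus),Lithilis).
Cyanodon and Cyanilis share a more recent common ancestor with each other than either does with Lithilis, so Lithilis is the least closely related of the three.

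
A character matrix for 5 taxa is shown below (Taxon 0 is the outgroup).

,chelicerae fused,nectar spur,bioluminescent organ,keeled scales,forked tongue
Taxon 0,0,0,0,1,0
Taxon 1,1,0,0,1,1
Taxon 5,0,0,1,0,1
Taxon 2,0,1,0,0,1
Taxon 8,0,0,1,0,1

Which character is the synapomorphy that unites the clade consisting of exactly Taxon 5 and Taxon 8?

Character polarity is set by the outgroup: the derived state is whichever differs from the outgroup's state, so for keeled scales the derived state is '0', and for the remaining characters it is '1'.
chelicerae fused (derived state '1') is unique to Taxon 1 (autapomorphy; uninformative for grouping).
nectar spur (derived state '1') is unique to Taxon 2 (autapomorphy; uninformative for grouping).
bioluminescent organ (derived state '1') is shared by Taxon 5 and Taxon 8 — a synapomorphy uniting that clade.
Only Taxon 2, Taxon 5, and Taxon 8 show the derived state '0' for keeled scales, supporting them as a clade.
forked tongue (derived state '1') is shared by all ingroup taxa — unites the whole ingroup.
Most parsimonious ingroup topology: (Taxon 1,((Taxon 5,Taxon 8),Taxon 2)).
The clade {Taxon 5, Taxon 8} is supported by bioluminescent organ: its derived state '1' occurs in exactly those taxa and in no other taxon (including the outgroup).

bioluminescent organ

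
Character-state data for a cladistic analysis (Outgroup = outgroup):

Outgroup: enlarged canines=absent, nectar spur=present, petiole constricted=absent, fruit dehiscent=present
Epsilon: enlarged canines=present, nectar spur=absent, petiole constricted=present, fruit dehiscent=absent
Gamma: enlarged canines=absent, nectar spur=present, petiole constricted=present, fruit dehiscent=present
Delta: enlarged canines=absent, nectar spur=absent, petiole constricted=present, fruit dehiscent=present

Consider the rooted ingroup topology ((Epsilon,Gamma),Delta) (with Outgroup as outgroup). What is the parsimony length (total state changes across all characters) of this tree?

5

Map each character onto ((Epsilon,Gamma),Delta) (rooted by Outgroup) and count the minimum state changes it requires (Fitch parsimony):
enlarged canines: 1; nectar spur: 2; petiole constricted: 1; fruit dehiscent: 1.
Total tree length = 5.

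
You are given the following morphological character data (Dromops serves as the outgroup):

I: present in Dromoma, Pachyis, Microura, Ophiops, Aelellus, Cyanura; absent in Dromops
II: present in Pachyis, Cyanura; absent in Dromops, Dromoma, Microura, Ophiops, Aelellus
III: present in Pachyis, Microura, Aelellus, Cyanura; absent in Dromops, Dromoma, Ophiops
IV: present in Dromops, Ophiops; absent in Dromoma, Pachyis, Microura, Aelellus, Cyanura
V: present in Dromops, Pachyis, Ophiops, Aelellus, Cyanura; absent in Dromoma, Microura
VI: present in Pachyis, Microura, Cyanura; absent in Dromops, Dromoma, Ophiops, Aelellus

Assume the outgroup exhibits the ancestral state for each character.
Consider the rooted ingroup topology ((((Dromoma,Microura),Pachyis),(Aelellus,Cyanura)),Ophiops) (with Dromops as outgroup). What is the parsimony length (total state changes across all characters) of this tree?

Map each character onto ((((Dromoma,Microura),Pachyis),(Aelellus,Cyanura)),Ophiops) (rooted by Dromops) and count the minimum state changes it requires (Fitch parsimony):
I: 1; II: 2; III: 2; IV: 1; V: 1; VI: 3.
Total tree length = 10.

10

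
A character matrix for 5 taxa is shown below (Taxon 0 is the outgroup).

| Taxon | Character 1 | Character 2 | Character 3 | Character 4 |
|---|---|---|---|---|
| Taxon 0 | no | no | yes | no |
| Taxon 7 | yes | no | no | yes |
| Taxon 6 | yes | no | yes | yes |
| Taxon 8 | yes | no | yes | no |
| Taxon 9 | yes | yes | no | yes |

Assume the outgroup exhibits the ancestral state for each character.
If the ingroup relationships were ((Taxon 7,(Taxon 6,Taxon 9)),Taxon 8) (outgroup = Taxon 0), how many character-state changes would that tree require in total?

5

Map each character onto ((Taxon 7,(Taxon 6,Taxon 9)),Taxon 8) (rooted by Taxon 0) and count the minimum state changes it requires (Fitch parsimony):
Character 1: 1; Character 2: 1; Character 3: 2; Character 4: 1.
Total tree length = 5.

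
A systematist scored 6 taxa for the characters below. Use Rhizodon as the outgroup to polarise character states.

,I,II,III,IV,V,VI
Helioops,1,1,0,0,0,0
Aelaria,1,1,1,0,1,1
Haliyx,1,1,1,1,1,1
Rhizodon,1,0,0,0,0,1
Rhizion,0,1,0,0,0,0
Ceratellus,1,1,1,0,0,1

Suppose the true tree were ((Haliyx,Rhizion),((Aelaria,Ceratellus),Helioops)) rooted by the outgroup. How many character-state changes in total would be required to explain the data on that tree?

Map each character onto ((Haliyx,Rhizion),((Aelaria,Ceratellus),Helioops)) (rooted by Rhizodon) and count the minimum state changes it requires (Fitch parsimony):
I: 1; II: 1; III: 2; IV: 1; V: 2; VI: 2.
Total tree length = 9.

9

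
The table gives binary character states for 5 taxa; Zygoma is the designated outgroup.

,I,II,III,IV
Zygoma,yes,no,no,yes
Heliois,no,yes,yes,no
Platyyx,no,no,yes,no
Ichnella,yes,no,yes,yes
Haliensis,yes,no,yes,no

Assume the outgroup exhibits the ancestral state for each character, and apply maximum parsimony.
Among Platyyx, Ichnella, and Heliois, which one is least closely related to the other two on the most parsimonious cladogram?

Ichnella

Character polarity is set by the outgroup: the derived state is whichever differs from the outgroup's state, so for I, IV the derived state is 'no', and for the remaining characters it is 'yes'.
I: derived state 'no' in Heliois and Platyyx only — synapomorphy for {Heliois, Platyyx}.
II (derived state 'yes') is unique to Heliois (autapomorphy; uninformative for grouping).
III (derived state 'yes') is shared by all ingroup taxa — unites the whole ingroup.
IV (derived state 'no') is shared by Haliensis, Heliois, and Platyyx — a synapomorphy uniting that clade.
Most parsimonious ingroup topology: (((Heliois,Platyyx),Haliensis),Ichnella).
Platyyx and Heliois share a more recent common ancestor with each other than either does with Ichnella, so Ichnella is the least closely related of the three.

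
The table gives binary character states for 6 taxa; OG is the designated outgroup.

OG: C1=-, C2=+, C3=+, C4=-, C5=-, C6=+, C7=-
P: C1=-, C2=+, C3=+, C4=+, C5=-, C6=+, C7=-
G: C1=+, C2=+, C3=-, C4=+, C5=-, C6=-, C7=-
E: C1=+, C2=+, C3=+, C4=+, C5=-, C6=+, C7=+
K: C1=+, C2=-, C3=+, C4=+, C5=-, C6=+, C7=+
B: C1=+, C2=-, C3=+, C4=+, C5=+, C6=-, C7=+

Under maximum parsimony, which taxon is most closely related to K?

B

Character polarity is set by the outgroup: the derived state is whichever differs from the outgroup's state, so for C2, C3, C6 the derived state is '-', and for the remaining characters it is '+'.
C1: derived state '+' in B, E, G, and K only — synapomorphy for {B, E, G, K}.
Only B and K show the derived state '-' for C2, supporting them as a clade.
C3: derived state '-' in G only — an autapomorphy, so it tells us nothing about relationships among taxa.
C4 (derived state '+') is shared by all ingroup taxa — unites the whole ingroup.
C5 (derived state '+') is unique to B (autapomorphy; uninformative for grouping).
C6 groups B and G, which is incompatible with the clades supported by the remaining characters; treating it as convergent (homoplasy) costs fewer steps than any alternative tree.
C7 (derived state '+') is shared by B, E, and K — a synapomorphy uniting that clade.
Most parsimonious ingroup topology: (P,(G,(E,(K,B)))).
K and B form a cherry on this tree, so they are sister taxa.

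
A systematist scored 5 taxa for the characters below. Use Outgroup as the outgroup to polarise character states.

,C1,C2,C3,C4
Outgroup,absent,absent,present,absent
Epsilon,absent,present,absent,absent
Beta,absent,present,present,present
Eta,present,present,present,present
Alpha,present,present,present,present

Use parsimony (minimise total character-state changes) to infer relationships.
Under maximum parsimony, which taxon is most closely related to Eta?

Alpha

Character polarity is set by the outgroup: the derived state is whichever differs from the outgroup's state, so for C3 the derived state is 'absent', and for the remaining characters it is 'present'.
Only Alpha and Eta show the derived state 'present' for C1, supporting them as a clade.
All ingroup taxa share the derived state 'present' for C2; it defines the ingroup but does not resolve relationships within it.
C3: derived state 'absent' in Epsilon only — an autapomorphy, so it tells us nothing about relationships among taxa.
C4 (derived state 'present') is shared by Alpha, Beta, and Eta — a synapomorphy uniting that clade.
Most parsimonious ingroup topology: (Epsilon,(Beta,(Eta,Alpha))).
Eta and Alpha form a cherry on this tree, so they are sister taxa.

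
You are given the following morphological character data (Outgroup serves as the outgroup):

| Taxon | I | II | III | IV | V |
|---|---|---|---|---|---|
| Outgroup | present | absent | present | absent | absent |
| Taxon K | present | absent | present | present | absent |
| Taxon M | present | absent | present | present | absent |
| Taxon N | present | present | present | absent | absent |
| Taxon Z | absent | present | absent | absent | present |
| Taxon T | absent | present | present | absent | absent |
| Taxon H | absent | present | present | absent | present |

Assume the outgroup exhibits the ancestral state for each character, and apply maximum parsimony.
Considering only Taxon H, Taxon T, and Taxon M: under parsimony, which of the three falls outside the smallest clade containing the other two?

Character polarity is set by the outgroup: the derived state is whichever differs from the outgroup's state, so for I, III the derived state is 'absent', and for the remaining characters it is 'present'.
Only Taxon H, Taxon T, and Taxon Z show the derived state 'absent' for I, supporting them as a clade.
Only Taxon H, Taxon N, Taxon T, and Taxon Z show the derived state 'present' for II, supporting them as a clade.
III (derived state 'absent') is unique to Taxon Z (autapomorphy; uninformative for grouping).
Only Taxon K and Taxon M show the derived state 'present' for IV, supporting them as a clade.
V: derived state 'present' in Taxon H and Taxon Z only — synapomorphy for {Taxon H, Taxon Z}.
Most parsimonious ingroup topology: ((Taxon K,Taxon M),(Taxon N,((Taxon Z,Taxon H),Taxon T))).
Taxon H and Taxon T share a more recent common ancestor with each other than either does with Taxon M, so Taxon M is the least closely related of the three.

Taxon M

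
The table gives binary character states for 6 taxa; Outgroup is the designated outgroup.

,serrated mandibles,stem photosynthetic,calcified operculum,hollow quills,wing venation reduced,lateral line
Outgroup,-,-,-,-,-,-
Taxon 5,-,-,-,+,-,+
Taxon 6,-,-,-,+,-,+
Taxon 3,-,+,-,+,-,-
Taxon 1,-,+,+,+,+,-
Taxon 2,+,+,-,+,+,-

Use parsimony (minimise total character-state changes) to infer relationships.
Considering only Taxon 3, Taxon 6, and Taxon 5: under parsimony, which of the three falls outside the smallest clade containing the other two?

The outgroup has state '-' for every character, so '+' is the derived state throughout.
serrated mandibles: derived state '+' in Taxon 2 only — an autapomorphy, so it tells us nothing about relationships among taxa.
Only Taxon 1, Taxon 2, and Taxon 3 show the derived state '+' for stem photosynthetic, supporting them as a clade.
calcified operculum (derived state '+') is unique to Taxon 1 (autapomorphy; uninformative for grouping).
All ingroup taxa share the derived state '+' for hollow quills; it defines the ingroup but does not resolve relationships within it.
Only Taxon 1 and Taxon 2 show the derived state '+' for wing venation reduced, supporting them as a clade.
lateral line (derived state '+') is shared by Taxon 5 and Taxon 6 — a synapomorphy uniting that clade.
Most parsimonious ingroup topology: ((Taxon 5,Taxon 6),(Taxon 3,(Taxon 1,Taxon 2))).
Taxon 5 and Taxon 6 share a more recent common ancestor with each other than either does with Taxon 3, so Taxon 3 is the least closely related of the three.

Taxon 3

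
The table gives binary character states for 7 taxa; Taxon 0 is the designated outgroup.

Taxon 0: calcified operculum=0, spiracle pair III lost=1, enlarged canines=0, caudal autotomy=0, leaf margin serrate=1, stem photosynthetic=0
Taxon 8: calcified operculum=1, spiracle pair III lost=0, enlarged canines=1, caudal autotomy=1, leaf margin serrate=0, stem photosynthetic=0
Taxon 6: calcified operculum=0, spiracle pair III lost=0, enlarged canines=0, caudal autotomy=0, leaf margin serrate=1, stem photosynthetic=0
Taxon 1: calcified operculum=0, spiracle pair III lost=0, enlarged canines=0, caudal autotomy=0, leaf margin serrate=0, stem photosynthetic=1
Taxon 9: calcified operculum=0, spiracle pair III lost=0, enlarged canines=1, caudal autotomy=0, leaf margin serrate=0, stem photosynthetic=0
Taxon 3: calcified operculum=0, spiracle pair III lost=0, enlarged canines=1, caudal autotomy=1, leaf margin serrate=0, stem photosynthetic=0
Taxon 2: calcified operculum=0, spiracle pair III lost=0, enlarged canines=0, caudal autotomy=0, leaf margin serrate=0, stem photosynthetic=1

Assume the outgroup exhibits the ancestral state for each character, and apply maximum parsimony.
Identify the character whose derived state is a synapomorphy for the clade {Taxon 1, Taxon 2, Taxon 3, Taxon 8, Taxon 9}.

Character polarity is set by the outgroup: the derived state is whichever differs from the outgroup's state, so for spiracle pair III lost, leaf margin serrate the derived state is '0', and for the remaining characters it is '1'.
calcified operculum: derived state '1' in Taxon 8 only — an autapomorphy, so it tells us nothing about relationships among taxa.
All ingroup taxa share the derived state '0' for spiracle pair III lost; it defines the ingroup but does not resolve relationships within it.
enlarged canines (derived state '1') is shared by Taxon 3, Taxon 8, and Taxon 9 — a synapomorphy uniting that clade.
caudal autotomy (derived state '1') is shared by Taxon 3 and Taxon 8 — a synapomorphy uniting that clade.
Only Taxon 1, Taxon 2, Taxon 3, Taxon 8, and Taxon 9 show the derived state '0' for leaf margin serrate, supporting them as a clade.
Only Taxon 1 and Taxon 2 show the derived state '1' for stem photosynthetic, supporting them as a clade.
Most parsimonious ingroup topology: ((((Taxon 8,Taxon 3),Taxon 9),(Taxon 1,Taxon 2)),Taxon 6).
The clade {Taxon 1, Taxon 2, Taxon 3, Taxon 8, Taxon 9} is supported by leaf margin serrate: its derived state '0' occurs in exactly those taxa and in no other taxon (including the outgroup).

leaf margin serrate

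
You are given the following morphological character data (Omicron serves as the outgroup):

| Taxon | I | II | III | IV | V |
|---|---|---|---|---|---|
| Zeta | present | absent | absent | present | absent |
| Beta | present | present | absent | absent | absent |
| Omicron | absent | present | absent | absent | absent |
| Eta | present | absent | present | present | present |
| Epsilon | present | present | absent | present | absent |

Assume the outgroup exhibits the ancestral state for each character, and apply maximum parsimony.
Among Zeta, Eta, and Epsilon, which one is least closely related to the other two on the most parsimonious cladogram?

Character polarity is set by the outgroup: the derived state is whichever differs from the outgroup's state, so for II the derived state is 'absent', and for the remaining characters it is 'present'.
All ingroup taxa share the derived state 'present' for I; it defines the ingroup but does not resolve relationships within it.
II (derived state 'absent') is shared by Eta and Zeta — a synapomorphy uniting that clade.
III: derived state 'present' in Eta only — an autapomorphy, so it tells us nothing about relationships among taxa.
IV: derived state 'present' in Epsilon, Eta, and Zeta only — synapomorphy for {Epsilon, Eta, Zeta}.
V: derived state 'present' in Eta only — an autapomorphy, so it tells us nothing about relationships among taxa.
Most parsimonious ingroup topology: (((Zeta,Eta),Epsilon),Beta).
Zeta and Eta share a more recent common ancestor with each other than either does with Epsilon, so Epsilon is the least closely related of the three.

Epsilon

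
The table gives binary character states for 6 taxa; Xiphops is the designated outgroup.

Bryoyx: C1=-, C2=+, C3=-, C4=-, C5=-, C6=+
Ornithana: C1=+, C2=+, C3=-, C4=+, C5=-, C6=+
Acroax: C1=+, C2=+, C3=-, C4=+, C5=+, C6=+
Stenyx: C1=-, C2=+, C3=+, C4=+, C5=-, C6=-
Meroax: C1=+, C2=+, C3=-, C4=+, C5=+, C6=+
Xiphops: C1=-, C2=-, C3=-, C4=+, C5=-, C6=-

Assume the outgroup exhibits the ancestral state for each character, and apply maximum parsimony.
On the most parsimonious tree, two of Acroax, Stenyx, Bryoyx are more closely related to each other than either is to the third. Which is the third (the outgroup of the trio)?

Character polarity is set by the outgroup: the derived state is whichever differs from the outgroup's state, so for C4 the derived state is '-', and for the remaining characters it is '+'.
C1: derived state '+' in Acroax, Meroax, and Ornithana only — synapomorphy for {Acroax, Meroax, Ornithana}.
C2 (derived state '+') is shared by all ingroup taxa — unites the whole ingroup.
C3: derived state '+' in Stenyx only — an autapomorphy, so it tells us nothing about relationships among taxa.
C4: derived state '-' in Bryoyx only — an autapomorphy, so it tells us nothing about relationships among taxa.
C5 (derived state '+') is shared by Acroax and Meroax — a synapomorphy uniting that clade.
Only Acroax, Bryoyx, Meroax, and Ornithana show the derived state '+' for C6, supporting them as a clade.
Most parsimonious ingroup topology: (((Ornithana,(Meroax,Acroax)),Bryoyx),Stenyx).
Acroax and Bryoyx share a more recent common ancestor with each other than either does with Stenyx, so Stenyx is the least closely related of the three.

Stenyx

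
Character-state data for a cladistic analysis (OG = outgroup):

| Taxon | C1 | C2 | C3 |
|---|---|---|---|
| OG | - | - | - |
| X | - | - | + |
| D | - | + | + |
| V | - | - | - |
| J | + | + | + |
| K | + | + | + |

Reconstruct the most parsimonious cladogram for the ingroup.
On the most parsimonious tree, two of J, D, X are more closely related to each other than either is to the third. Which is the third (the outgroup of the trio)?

X

The outgroup has state '-' for every character, so '+' is the derived state throughout.
C1 (derived state '+') is shared by J and K — a synapomorphy uniting that clade.
C2 (derived state '+') is shared by D, J, and K — a synapomorphy uniting that clade.
Only D, J, K, and X show the derived state '+' for C3, supporting them as a clade.
Most parsimonious ingroup topology: ((X,(D,(J,K))),V).
D and J share a more recent common ancestor with each other than either does with X, so X is the least closely related of the three.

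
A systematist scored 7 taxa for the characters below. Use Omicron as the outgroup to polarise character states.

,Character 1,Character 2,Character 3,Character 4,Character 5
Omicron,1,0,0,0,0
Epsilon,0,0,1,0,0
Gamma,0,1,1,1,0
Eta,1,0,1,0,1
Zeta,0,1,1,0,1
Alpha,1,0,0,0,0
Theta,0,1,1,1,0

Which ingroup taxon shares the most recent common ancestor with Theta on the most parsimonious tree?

Gamma

Character polarity is set by the outgroup: the derived state is whichever differs from the outgroup's state, so for Character 1 the derived state is '0', and for the remaining characters it is '1'.
Character 1: derived state '0' in Epsilon, Gamma, Theta, and Zeta only — synapomorphy for {Epsilon, Gamma, Theta, Zeta}.
Character 2: derived state '1' in Gamma, Theta, and Zeta only — synapomorphy for {Gamma, Theta, Zeta}.
Character 3: derived state '1' in Epsilon, Eta, Gamma, Theta, and Zeta only — synapomorphy for {Epsilon, Eta, Gamma, Theta, Zeta}.
Character 4 (derived state '1') is shared by Gamma and Theta — a synapomorphy uniting that clade.
Character 5 (state '1') occurs in Eta and Zeta but conflicts with the nesting implied by the other characters — most parsimoniously interpreted as homoplasy.
Most parsimonious ingroup topology: (((Epsilon,((Gamma,Theta),Zeta)),Eta),Alpha).
Theta and Gamma form a cherry on this tree, so they are sister taxa.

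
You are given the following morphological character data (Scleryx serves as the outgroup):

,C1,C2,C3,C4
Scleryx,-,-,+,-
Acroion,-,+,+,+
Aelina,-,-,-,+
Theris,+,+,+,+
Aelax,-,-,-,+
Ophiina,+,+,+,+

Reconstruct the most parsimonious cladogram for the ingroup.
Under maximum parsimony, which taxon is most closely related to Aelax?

Aelina

Character polarity is set by the outgroup: the derived state is whichever differs from the outgroup's state, so for C3 the derived state is '-', and for the remaining characters it is '+'.
C1 (derived state '+') is shared by Ophiina and Theris — a synapomorphy uniting that clade.
C2 (derived state '+') is shared by Acroion, Ophiina, and Theris — a synapomorphy uniting that clade.
C3: derived state '-' in Aelax and Aelina only — synapomorphy for {Aelax, Aelina}.
C4 (derived state '+') is shared by all ingroup taxa — unites the whole ingroup.
Most parsimonious ingroup topology: ((Acroion,(Theris,Ophiina)),(Aelina,Aelax)).
Aelax and Aelina form a cherry on this tree, so they are sister taxa.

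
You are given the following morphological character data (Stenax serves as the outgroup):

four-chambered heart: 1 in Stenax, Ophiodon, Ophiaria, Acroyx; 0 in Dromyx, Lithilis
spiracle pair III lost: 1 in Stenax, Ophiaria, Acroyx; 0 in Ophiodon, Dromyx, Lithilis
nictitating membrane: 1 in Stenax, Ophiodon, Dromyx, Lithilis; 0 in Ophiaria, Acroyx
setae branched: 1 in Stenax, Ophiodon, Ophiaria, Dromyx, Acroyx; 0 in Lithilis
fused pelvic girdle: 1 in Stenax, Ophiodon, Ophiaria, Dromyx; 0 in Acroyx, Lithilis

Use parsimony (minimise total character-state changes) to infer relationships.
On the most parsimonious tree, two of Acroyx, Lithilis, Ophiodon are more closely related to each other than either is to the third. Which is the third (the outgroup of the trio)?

The outgroup has state '1' for every character, so '0' is the derived state throughout.
Only Dromyx and Lithilis show the derived state '0' for four-chambered heart, supporting them as a clade.
spiracle pair III lost (derived state '0') is shared by Dromyx, Lithilis, and Ophiodon — a synapomorphy uniting that clade.
Only Acroyx and Ophiaria show the derived state '0' for nictitating membrane, supporting them as a clade.
setae branched (derived state '0') is unique to Lithilis (autapomorphy; uninformative for grouping).
fused pelvic girdle groups Acroyx and Lithilis, which is incompatible with the clades supported by the remaining characters; treating it as convergent (homoplasy) costs fewer steps than any alternative tree.
Most parsimonious ingroup topology: ((Ophiodon,(Dromyx,Lithilis)),(Ophiaria,Acroyx)).
Lithilis and Ophiodon share a more recent common ancestor with each other than either does with Acroyx, so Acroyx is the least closely related of the three.

Acroyx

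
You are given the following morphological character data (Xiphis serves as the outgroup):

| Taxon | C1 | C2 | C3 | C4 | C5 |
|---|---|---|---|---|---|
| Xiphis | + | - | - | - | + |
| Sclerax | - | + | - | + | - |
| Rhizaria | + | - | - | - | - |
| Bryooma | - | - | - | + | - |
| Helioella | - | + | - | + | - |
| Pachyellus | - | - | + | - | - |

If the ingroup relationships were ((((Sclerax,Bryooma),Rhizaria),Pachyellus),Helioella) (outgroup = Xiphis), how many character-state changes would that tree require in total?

Map each character onto ((((Sclerax,Bryooma),Rhizaria),Pachyellus),Helioella) (rooted by Xiphis) and count the minimum state changes it requires (Fitch parsimony):
C1: 2; C2: 2; C3: 1; C4: 2; C5: 1.
Total tree length = 8.

8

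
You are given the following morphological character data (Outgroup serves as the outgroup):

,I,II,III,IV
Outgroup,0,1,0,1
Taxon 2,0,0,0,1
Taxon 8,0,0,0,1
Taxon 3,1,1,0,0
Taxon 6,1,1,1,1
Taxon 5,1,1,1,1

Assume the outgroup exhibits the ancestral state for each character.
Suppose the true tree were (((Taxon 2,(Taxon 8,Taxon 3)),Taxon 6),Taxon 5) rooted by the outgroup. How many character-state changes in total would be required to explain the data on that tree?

8

Map each character onto (((Taxon 2,(Taxon 8,Taxon 3)),Taxon 6),Taxon 5) (rooted by Outgroup) and count the minimum state changes it requires (Fitch parsimony):
I: 3; II: 2; III: 2; IV: 1.
Total tree length = 8.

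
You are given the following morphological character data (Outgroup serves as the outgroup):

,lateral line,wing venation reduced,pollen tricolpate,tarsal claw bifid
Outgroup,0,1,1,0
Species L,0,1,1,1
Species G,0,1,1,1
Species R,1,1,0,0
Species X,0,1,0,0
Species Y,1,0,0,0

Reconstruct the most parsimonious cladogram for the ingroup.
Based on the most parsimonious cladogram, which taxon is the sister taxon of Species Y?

Character polarity is set by the outgroup: the derived state is whichever differs from the outgroup's state, so for wing venation reduced, pollen tricolpate the derived state is '0', and for the remaining characters it is '1'.
lateral line: derived state '1' in Species R and Species Y only — synapomorphy for {Species R, Species Y}.
wing venation reduced (derived state '0') is unique to Species Y (autapomorphy; uninformative for grouping).
pollen tricolpate (derived state '0') is shared by Species R, Species X, and Species Y — a synapomorphy uniting that clade.
tarsal claw bifid (derived state '1') is shared by Species G and Species L — a synapomorphy uniting that clade.
Most parsimonious ingroup topology: ((Species L,Species G),((Species R,Species Y),Species X)).
Species Y and Species R form a cherry on this tree, so they are sister taxa.

Species R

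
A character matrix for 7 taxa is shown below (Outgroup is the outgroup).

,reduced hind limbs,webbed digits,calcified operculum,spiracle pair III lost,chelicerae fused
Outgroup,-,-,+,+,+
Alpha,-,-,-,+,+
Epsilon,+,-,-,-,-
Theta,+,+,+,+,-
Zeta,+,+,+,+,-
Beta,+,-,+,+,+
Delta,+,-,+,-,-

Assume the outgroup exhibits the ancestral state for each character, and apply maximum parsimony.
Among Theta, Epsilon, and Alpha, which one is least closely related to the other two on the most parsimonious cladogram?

Alpha

Character polarity is set by the outgroup: the derived state is whichever differs from the outgroup's state, so for calcified operculum, spiracle pair III lost, chelicerae fused the derived state is '-', and for the remaining characters it is '+'.
reduced hind limbs: derived state '+' in Beta, Delta, Epsilon, Theta, and Zeta only — synapomorphy for {Beta, Delta, Epsilon, Theta, Zeta}.
webbed digits: derived state '+' in Theta and Zeta only — synapomorphy for {Theta, Zeta}.
calcified operculum groups Alpha and Epsilon, which is incompatible with the clades supported by the remaining characters; treating it as convergent (homoplasy) costs fewer steps than any alternative tree.
spiracle pair III lost (derived state '-') is shared by Delta and Epsilon — a synapomorphy uniting that clade.
chelicerae fused (derived state '-') is shared by Delta, Epsilon, Theta, and Zeta — a synapomorphy uniting that clade.
Most parsimonious ingroup topology: (Alpha,(((Epsilon,Delta),(Theta,Zeta)),Beta)).
Theta and Epsilon share a more recent common ancestor with each other than either does with Alpha, so Alpha is the least closely related of the three.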